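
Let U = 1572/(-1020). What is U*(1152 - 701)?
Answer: -59081/85 ≈ -695.07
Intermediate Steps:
U = -131/85 (U = 1572*(-1/1020) = -131/85 ≈ -1.5412)
U*(1152 - 701) = -131*(1152 - 701)/85 = -131/85*451 = -59081/85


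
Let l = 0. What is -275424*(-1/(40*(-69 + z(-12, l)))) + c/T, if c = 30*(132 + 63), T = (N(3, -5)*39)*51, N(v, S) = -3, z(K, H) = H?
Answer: -591026/5865 ≈ -100.77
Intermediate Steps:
T = -5967 (T = -3*39*51 = -117*51 = -5967)
c = 5850 (c = 30*195 = 5850)
-275424*(-1/(40*(-69 + z(-12, l)))) + c/T = -275424*(-1/(40*(-69 + 0))) + 5850/(-5967) = -275424/((-69*(-40))) + 5850*(-1/5967) = -275424/2760 - 50/51 = -275424*1/2760 - 50/51 = -11476/115 - 50/51 = -591026/5865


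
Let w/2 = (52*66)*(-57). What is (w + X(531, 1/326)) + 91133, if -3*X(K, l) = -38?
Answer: -900307/3 ≈ -3.0010e+5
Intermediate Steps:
X(K, l) = 38/3 (X(K, l) = -⅓*(-38) = 38/3)
w = -391248 (w = 2*((52*66)*(-57)) = 2*(3432*(-57)) = 2*(-195624) = -391248)
(w + X(531, 1/326)) + 91133 = (-391248 + 38/3) + 91133 = -1173706/3 + 91133 = -900307/3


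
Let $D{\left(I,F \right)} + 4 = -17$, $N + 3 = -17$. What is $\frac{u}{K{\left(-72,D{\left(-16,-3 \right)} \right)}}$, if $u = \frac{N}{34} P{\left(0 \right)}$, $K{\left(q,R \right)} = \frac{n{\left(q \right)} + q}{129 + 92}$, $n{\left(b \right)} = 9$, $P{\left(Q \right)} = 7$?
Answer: $\frac{130}{9} \approx 14.444$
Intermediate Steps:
$N = -20$ ($N = -3 - 17 = -20$)
$D{\left(I,F \right)} = -21$ ($D{\left(I,F \right)} = -4 - 17 = -21$)
$K{\left(q,R \right)} = \frac{9}{221} + \frac{q}{221}$ ($K{\left(q,R \right)} = \frac{9 + q}{129 + 92} = \frac{9 + q}{221} = \left(9 + q\right) \frac{1}{221} = \frac{9}{221} + \frac{q}{221}$)
$u = - \frac{70}{17}$ ($u = - \frac{20}{34} \cdot 7 = \left(-20\right) \frac{1}{34} \cdot 7 = \left(- \frac{10}{17}\right) 7 = - \frac{70}{17} \approx -4.1176$)
$\frac{u}{K{\left(-72,D{\left(-16,-3 \right)} \right)}} = - \frac{70}{17 \left(\frac{9}{221} + \frac{1}{221} \left(-72\right)\right)} = - \frac{70}{17 \left(\frac{9}{221} - \frac{72}{221}\right)} = - \frac{70}{17 \left(- \frac{63}{221}\right)} = \left(- \frac{70}{17}\right) \left(- \frac{221}{63}\right) = \frac{130}{9}$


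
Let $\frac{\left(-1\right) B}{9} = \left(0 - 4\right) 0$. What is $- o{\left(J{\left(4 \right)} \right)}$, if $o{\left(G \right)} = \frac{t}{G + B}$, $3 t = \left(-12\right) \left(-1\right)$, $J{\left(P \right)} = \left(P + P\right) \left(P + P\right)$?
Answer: $- \frac{1}{16} \approx -0.0625$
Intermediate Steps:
$B = 0$ ($B = - 9 \left(0 - 4\right) 0 = - 9 \left(\left(-4\right) 0\right) = \left(-9\right) 0 = 0$)
$J{\left(P \right)} = 4 P^{2}$ ($J{\left(P \right)} = 2 P 2 P = 4 P^{2}$)
$t = 4$ ($t = \frac{\left(-12\right) \left(-1\right)}{3} = \frac{1}{3} \cdot 12 = 4$)
$o{\left(G \right)} = \frac{4}{G}$ ($o{\left(G \right)} = \frac{4}{G + 0} = \frac{4}{G}$)
$- o{\left(J{\left(4 \right)} \right)} = - \frac{4}{4 \cdot 4^{2}} = - \frac{4}{4 \cdot 16} = - \frac{4}{64} = \left(-1\right) \frac{1}{16} = - \frac{1}{16}$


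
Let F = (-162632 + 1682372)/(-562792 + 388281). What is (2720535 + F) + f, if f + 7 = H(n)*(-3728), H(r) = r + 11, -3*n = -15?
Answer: 464351309940/174511 ≈ 2.6609e+6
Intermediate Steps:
n = 5 (n = -1/3*(-15) = 5)
H(r) = 11 + r
f = -59655 (f = -7 + (11 + 5)*(-3728) = -7 + 16*(-3728) = -7 - 59648 = -59655)
F = -1519740/174511 (F = 1519740/(-174511) = 1519740*(-1/174511) = -1519740/174511 ≈ -8.7086)
(2720535 + F) + f = (2720535 - 1519740/174511) - 59655 = 474761763645/174511 - 59655 = 464351309940/174511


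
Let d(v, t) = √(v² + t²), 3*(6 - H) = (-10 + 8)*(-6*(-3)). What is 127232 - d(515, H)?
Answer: 127232 - √265549 ≈ 1.2672e+5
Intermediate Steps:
H = 18 (H = 6 - (-10 + 8)*(-6*(-3))/3 = 6 - (-2)*18/3 = 6 - ⅓*(-36) = 6 + 12 = 18)
d(v, t) = √(t² + v²)
127232 - d(515, H) = 127232 - √(18² + 515²) = 127232 - √(324 + 265225) = 127232 - √265549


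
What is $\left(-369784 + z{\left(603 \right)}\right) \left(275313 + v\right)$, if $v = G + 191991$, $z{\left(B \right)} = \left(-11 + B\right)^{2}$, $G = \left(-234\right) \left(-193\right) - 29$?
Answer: $-9900282840$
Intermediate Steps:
$G = 45133$ ($G = 45162 - 29 = 45133$)
$v = 237124$ ($v = 45133 + 191991 = 237124$)
$\left(-369784 + z{\left(603 \right)}\right) \left(275313 + v\right) = \left(-369784 + \left(-11 + 603\right)^{2}\right) \left(275313 + 237124\right) = \left(-369784 + 592^{2}\right) 512437 = \left(-369784 + 350464\right) 512437 = \left(-19320\right) 512437 = -9900282840$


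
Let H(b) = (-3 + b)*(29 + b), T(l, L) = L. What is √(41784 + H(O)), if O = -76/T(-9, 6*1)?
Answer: √373753/3 ≈ 203.78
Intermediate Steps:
O = -38/3 (O = -76/(6*1) = -76/6 = -76*⅙ = -38/3 ≈ -12.667)
√(41784 + H(O)) = √(41784 + (-87 + (-38/3)² + 26*(-38/3))) = √(41784 + (-87 + 1444/9 - 988/3)) = √(41784 - 2303/9) = √(373753/9) = √373753/3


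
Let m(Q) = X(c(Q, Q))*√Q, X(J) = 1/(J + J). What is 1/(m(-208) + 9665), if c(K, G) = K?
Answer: 8041280/77718971201 + 8*I*√13/77718971201 ≈ 0.00010347 + 3.7114e-10*I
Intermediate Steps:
X(J) = 1/(2*J)
m(Q) = 1/(2*√Q) (m(Q) = (1/(2*Q))*√Q = 1/(2*√Q))
1/(m(-208) + 9665) = 1/(1/(2*√(-208)) + 9665) = 1/((-I*√13/52)/2 + 9665) = 1/(-I*√13/104 + 9665) = 1/(9665 - I*√13/104)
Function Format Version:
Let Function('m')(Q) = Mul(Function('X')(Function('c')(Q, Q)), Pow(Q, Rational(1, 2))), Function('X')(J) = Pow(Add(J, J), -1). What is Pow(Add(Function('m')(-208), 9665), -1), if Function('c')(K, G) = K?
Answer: Add(Rational(8041280, 77718971201), Mul(Rational(8, 77718971201), I, Pow(13, Rational(1, 2)))) ≈ Add(0.00010347, Mul(3.7114e-10, I))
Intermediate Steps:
Function('X')(J) = Mul(Rational(1, 2), Pow(J, -1)) (Function('X')(J) = Pow(Mul(2, J), -1) = Mul(Rational(1, 2), Pow(J, -1)))
Function('m')(Q) = Mul(Rational(1, 2), Pow(Q, Rational(-1, 2))) (Function('m')(Q) = Mul(Mul(Rational(1, 2), Pow(Q, -1)), Pow(Q, Rational(1, 2))) = Mul(Rational(1, 2), Pow(Q, Rational(-1, 2))))
Pow(Add(Function('m')(-208), 9665), -1) = Pow(Add(Mul(Rational(1, 2), Pow(-208, Rational(-1, 2))), 9665), -1) = Pow(Add(Mul(Rational(1, 2), Mul(Rational(-1, 52), I, Pow(13, Rational(1, 2)))), 9665), -1) = Pow(Add(Mul(Rational(-1, 104), I, Pow(13, Rational(1, 2))), 9665), -1) = Pow(Add(9665, Mul(Rational(-1, 104), I, Pow(13, Rational(1, 2)))), -1)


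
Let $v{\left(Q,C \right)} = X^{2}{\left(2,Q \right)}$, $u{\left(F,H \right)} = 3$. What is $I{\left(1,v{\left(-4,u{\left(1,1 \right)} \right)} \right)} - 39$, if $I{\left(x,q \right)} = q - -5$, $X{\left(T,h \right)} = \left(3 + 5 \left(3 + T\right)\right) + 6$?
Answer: $1122$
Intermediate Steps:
$X{\left(T,h \right)} = 24 + 5 T$ ($X{\left(T,h \right)} = \left(3 + \left(15 + 5 T\right)\right) + 6 = \left(18 + 5 T\right) + 6 = 24 + 5 T$)
$v{\left(Q,C \right)} = 1156$ ($v{\left(Q,C \right)} = \left(24 + 5 \cdot 2\right)^{2} = \left(24 + 10\right)^{2} = 34^{2} = 1156$)
$I{\left(x,q \right)} = 5 + q$ ($I{\left(x,q \right)} = q + 5 = 5 + q$)
$I{\left(1,v{\left(-4,u{\left(1,1 \right)} \right)} \right)} - 39 = \left(5 + 1156\right) - 39 = 1161 - 39 = 1122$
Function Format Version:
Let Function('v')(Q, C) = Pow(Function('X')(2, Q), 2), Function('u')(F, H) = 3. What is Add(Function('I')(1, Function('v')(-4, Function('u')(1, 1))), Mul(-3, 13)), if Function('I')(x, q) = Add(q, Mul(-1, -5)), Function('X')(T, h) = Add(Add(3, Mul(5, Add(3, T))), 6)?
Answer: 1122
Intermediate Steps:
Function('X')(T, h) = Add(24, Mul(5, T)) (Function('X')(T, h) = Add(Add(3, Add(15, Mul(5, T))), 6) = Add(Add(18, Mul(5, T)), 6) = Add(24, Mul(5, T)))
Function('v')(Q, C) = 1156 (Function('v')(Q, C) = Pow(Add(24, Mul(5, 2)), 2) = Pow(Add(24, 10), 2) = Pow(34, 2) = 1156)
Function('I')(x, q) = Add(5, q) (Function('I')(x, q) = Add(q, 5) = Add(5, q))
Add(Function('I')(1, Function('v')(-4, Function('u')(1, 1))), Mul(-3, 13)) = Add(Add(5, 1156), Mul(-3, 13)) = Add(1161, -39) = 1122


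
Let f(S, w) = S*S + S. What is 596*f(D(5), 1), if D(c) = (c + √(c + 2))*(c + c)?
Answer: 1937000 + 601960*√7 ≈ 3.5296e+6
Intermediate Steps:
D(c) = 2*c*(c + √(2 + c)) (D(c) = (c + √(2 + c))*(2*c) = 2*c*(c + √(2 + c)))
f(S, w) = S + S² (f(S, w) = S² + S = S + S²)
596*f(D(5), 1) = 596*((2*5*(5 + √(2 + 5)))*(1 + 2*5*(5 + √(2 + 5)))) = 596*((2*5*(5 + √7))*(1 + 2*5*(5 + √7))) = 596*((50 + 10*√7)*(1 + (50 + 10*√7))) = 596*((50 + 10*√7)*(51 + 10*√7)) = 596*(50 + 10*√7)*(51 + 10*√7)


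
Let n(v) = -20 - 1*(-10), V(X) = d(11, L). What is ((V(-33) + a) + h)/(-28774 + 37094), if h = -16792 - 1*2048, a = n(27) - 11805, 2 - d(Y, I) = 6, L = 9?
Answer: -30659/8320 ≈ -3.6850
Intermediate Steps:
d(Y, I) = -4 (d(Y, I) = 2 - 1*6 = 2 - 6 = -4)
V(X) = -4
n(v) = -10 (n(v) = -20 + 10 = -10)
a = -11815 (a = -10 - 11805 = -11815)
h = -18840 (h = -16792 - 2048 = -18840)
((V(-33) + a) + h)/(-28774 + 37094) = ((-4 - 11815) - 18840)/(-28774 + 37094) = (-11819 - 18840)/8320 = -30659*1/8320 = -30659/8320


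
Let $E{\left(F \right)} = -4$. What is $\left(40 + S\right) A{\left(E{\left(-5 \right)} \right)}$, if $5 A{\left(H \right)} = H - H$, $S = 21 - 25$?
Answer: $0$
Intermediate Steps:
$S = -4$ ($S = 21 - 25 = -4$)
$A{\left(H \right)} = 0$ ($A{\left(H \right)} = \frac{H - H}{5} = \frac{1}{5} \cdot 0 = 0$)
$\left(40 + S\right) A{\left(E{\left(-5 \right)} \right)} = \left(40 - 4\right) 0 = 36 \cdot 0 = 0$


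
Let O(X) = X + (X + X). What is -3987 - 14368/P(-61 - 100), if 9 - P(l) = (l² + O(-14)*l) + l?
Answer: -129614963/32513 ≈ -3986.6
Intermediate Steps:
O(X) = 3*X (O(X) = X + 2*X = 3*X)
P(l) = 9 - l² + 41*l (P(l) = 9 - ((l² + (3*(-14))*l) + l) = 9 - ((l² - 42*l) + l) = 9 - (l² - 41*l) = 9 + (-l² + 41*l) = 9 - l² + 41*l)
-3987 - 14368/P(-61 - 100) = -3987 - 14368/(9 - (-61 - 100)² + 41*(-61 - 100)) = -3987 - 14368/(9 - 1*(-161)² + 41*(-161)) = -3987 - 14368/(9 - 1*25921 - 6601) = -3987 - 14368/(9 - 25921 - 6601) = -3987 - 14368/(-32513) = -3987 - 14368*(-1)/32513 = -3987 - 1*(-14368/32513) = -3987 + 14368/32513 = -129614963/32513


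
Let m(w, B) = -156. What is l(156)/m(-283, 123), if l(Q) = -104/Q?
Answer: 1/234 ≈ 0.0042735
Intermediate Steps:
l(156)/m(-283, 123) = -104/156/(-156) = -104*1/156*(-1/156) = -2/3*(-1/156) = 1/234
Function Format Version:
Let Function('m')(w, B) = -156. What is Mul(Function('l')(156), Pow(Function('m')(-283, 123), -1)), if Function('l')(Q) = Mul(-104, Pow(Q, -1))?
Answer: Rational(1, 234) ≈ 0.0042735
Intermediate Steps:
Mul(Function('l')(156), Pow(Function('m')(-283, 123), -1)) = Mul(Mul(-104, Pow(156, -1)), Pow(-156, -1)) = Mul(Mul(-104, Rational(1, 156)), Rational(-1, 156)) = Mul(Rational(-2, 3), Rational(-1, 156)) = Rational(1, 234)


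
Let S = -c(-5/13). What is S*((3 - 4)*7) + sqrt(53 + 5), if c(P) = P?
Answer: -35/13 + sqrt(58) ≈ 4.9235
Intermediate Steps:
S = 5/13 (S = -(-5)/13 = -1*(-5/13) = 5/13 ≈ 0.38462)
S*((3 - 4)*7) + sqrt(53 + 5) = 5*((3 - 4)*7)/13 + sqrt(53 + 5) = 5*(-1*7)/13 + sqrt(58) = (5/13)*(-7) + sqrt(58) = -35/13 + sqrt(58)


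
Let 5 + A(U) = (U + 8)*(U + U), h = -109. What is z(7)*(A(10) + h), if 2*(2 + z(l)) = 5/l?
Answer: -2829/7 ≈ -404.14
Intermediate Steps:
z(l) = -2 + 5/(2*l) (z(l) = -2 + (5/l)/2 = -2 + 5/(2*l))
A(U) = -5 + 2*U*(8 + U) (A(U) = -5 + (U + 8)*(U + U) = -5 + (8 + U)*(2*U) = -5 + 2*U*(8 + U))
z(7)*(A(10) + h) = (-2 + (5/2)/7)*((-5 + 2*10² + 16*10) - 109) = (-2 + (5/2)*(⅐))*((-5 + 2*100 + 160) - 109) = (-2 + 5/14)*((-5 + 200 + 160) - 109) = -23*(355 - 109)/14 = -23/14*246 = -2829/7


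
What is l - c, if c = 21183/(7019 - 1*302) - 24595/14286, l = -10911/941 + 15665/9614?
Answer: -824550555220760/72343328930499 ≈ -11.398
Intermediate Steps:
l = -90157589/9046774 (l = -10911*1/941 + 15665*(1/9614) = -10911/941 + 15665/9614 = -90157589/9046774 ≈ -9.9657)
c = 45805241/31986354 (c = 21183/(7019 - 302) - 24595*1/14286 = 21183/6717 - 24595/14286 = 21183*(1/6717) - 24595/14286 = 7061/2239 - 24595/14286 = 45805241/31986354 ≈ 1.4320)
l - c = -90157589/9046774 - 1*45805241/31986354 = -90157589/9046774 - 45805241/31986354 = -824550555220760/72343328930499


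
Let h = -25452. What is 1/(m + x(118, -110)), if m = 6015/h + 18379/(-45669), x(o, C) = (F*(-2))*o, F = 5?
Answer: -43050644/50827259229 ≈ -0.00084700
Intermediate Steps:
x(o, C) = -10*o (x(o, C) = (5*(-2))*o = -10*o)
m = -27499309/43050644 (m = 6015/(-25452) + 18379/(-45669) = 6015*(-1/25452) + 18379*(-1/45669) = -2005/8484 - 18379/45669 = -27499309/43050644 ≈ -0.63877)
1/(m + x(118, -110)) = 1/(-27499309/43050644 - 10*118) = 1/(-27499309/43050644 - 1180) = 1/(-50827259229/43050644) = -43050644/50827259229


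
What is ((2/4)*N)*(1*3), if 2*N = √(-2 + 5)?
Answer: 3*√3/4 ≈ 1.2990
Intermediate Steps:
N = √3/2 (N = √(-2 + 5)/2 = √3/2 ≈ 0.86602)
((2/4)*N)*(1*3) = ((2/4)*(√3/2))*(1*3) = ((2*(¼))*(√3/2))*3 = ((√3/2)/2)*3 = (√3/4)*3 = 3*√3/4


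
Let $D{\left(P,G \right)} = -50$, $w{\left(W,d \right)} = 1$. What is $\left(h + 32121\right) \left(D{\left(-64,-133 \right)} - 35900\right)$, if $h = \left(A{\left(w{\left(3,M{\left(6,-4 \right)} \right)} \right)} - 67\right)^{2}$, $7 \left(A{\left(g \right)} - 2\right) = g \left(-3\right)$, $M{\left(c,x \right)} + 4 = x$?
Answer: $- \frac{64123763350}{49} \approx -1.3086 \cdot 10^{9}$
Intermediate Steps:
$M{\left(c,x \right)} = -4 + x$
$A{\left(g \right)} = 2 - \frac{3 g}{7}$ ($A{\left(g \right)} = 2 + \frac{g \left(-3\right)}{7} = 2 + \frac{\left(-3\right) g}{7} = 2 - \frac{3 g}{7}$)
$h = \frac{209764}{49}$ ($h = \left(\left(2 - \frac{3}{7}\right) - 67\right)^{2} = \left(\frac{11}{7} - 67\right)^{2} = \left(- \frac{458}{7}\right)^{2} = \frac{209764}{49} \approx 4280.9$)
$\left(h + 32121\right) \left(D{\left(-64,-133 \right)} - 35900\right) = \left(\frac{209764}{49} + 32121\right) \left(-50 - 35900\right) = \frac{1783693}{49} \left(-35950\right) = - \frac{64123763350}{49}$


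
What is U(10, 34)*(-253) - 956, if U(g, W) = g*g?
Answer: -26256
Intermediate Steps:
U(g, W) = g**2
U(10, 34)*(-253) - 956 = 10**2*(-253) - 956 = 100*(-253) - 956 = -25300 - 956 = -26256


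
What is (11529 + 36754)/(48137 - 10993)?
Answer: 48283/37144 ≈ 1.2999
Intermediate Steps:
(11529 + 36754)/(48137 - 10993) = 48283/37144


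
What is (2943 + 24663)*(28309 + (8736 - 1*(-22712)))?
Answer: 1649651742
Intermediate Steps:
(2943 + 24663)*(28309 + (8736 - 1*(-22712))) = 27606*(28309 + (8736 + 22712)) = 27606*(28309 + 31448) = 27606*59757 = 1649651742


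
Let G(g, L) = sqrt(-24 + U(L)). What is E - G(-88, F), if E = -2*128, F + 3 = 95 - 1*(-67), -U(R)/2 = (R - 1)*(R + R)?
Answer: -256 - 12*I*sqrt(698) ≈ -256.0 - 317.04*I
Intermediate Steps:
U(R) = -4*R*(-1 + R) (U(R) = -2*(R - 1)*(R + R) = -2*(-1 + R)*2*R = -4*R*(-1 + R))
F = 159 (F = -3 + (95 - 1*(-67)) = -3 + (95 + 67) = -3 + 162 = 159)
E = -256
G(g, L) = sqrt(-24 + 4*L*(1 - L))
E - G(-88, F) = -256 - 2*sqrt(-6 + 159 - 1*159**2) = -256 - 2*sqrt(-6 + 159 - 1*25281) = -256 - 2*sqrt(-6 + 159 - 25281) = -256 - 2*sqrt(-25128) = -256 - 2*6*I*sqrt(698) = -256 - 12*I*sqrt(698)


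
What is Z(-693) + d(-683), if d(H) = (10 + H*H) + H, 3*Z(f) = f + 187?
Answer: 1396942/3 ≈ 4.6565e+5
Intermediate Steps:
Z(f) = 187/3 + f/3 (Z(f) = (f + 187)/3 = (187 + f)/3 = 187/3 + f/3)
d(H) = 10 + H + H**2 (d(H) = (10 + H**2) + H = 10 + H + H**2)
Z(-693) + d(-683) = (187/3 + (1/3)*(-693)) + (10 - 683 + (-683)**2) = (187/3 - 231) + (10 - 683 + 466489) = -506/3 + 465816 = 1396942/3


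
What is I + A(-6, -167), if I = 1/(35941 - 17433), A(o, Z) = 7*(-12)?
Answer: -1554671/18508 ≈ -84.000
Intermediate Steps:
A(o, Z) = -84
I = 1/18508 ≈ 5.4031e-5
I + A(-6, -167) = 1/18508 - 84 = -1554671/18508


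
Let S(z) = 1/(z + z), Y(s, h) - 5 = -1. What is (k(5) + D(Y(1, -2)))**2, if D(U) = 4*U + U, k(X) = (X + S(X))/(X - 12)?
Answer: 1819801/4900 ≈ 371.39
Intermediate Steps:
Y(s, h) = 4 (Y(s, h) = 5 - 1 = 4)
S(z) = 1/(2*z)
k(X) = (X + 1/(2*X))/(-12 + X) (k(X) = (X + 1/(2*X))/(X - 12) = (X + 1/(2*X))/(-12 + X))
D(U) = 5*U
(k(5) + D(Y(1, -2)))**2 = ((1/2 + 5**2)/(5*(-12 + 5)) + 5*4)**2 = ((1/5)*(1/2 + 25)/(-7) + 20)**2 = ((1/5)*(-1/7)*(51/2) + 20)**2 = (-51/70 + 20)**2 = (1349/70)**2 = 1819801/4900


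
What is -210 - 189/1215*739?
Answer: -14623/45 ≈ -324.96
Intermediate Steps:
-210 - 189/1215*739 = -210 - 189*1/1215*739 = -210 - 7/45*739 = -210 - 5173/45 = -14623/45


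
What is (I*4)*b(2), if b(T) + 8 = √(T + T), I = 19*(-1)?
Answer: 456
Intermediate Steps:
I = -19
b(T) = -8 + √2*√T (b(T) = -8 + √(T + T) = -8 + √(2*T) = -8 + √2*√T)
(I*4)*b(2) = (-19*4)*(-8 + √2*√2) = -76*(-8 + 2) = -76*(-6) = 456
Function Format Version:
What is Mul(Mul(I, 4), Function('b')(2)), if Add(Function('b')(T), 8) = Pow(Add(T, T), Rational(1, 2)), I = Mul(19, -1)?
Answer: 456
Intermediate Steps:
I = -19
Function('b')(T) = Add(-8, Mul(Pow(2, Rational(1, 2)), Pow(T, Rational(1, 2)))) (Function('b')(T) = Add(-8, Pow(Add(T, T), Rational(1, 2))) = Add(-8, Pow(Mul(2, T), Rational(1, 2))) = Add(-8, Mul(Pow(2, Rational(1, 2)), Pow(T, Rational(1, 2)))))
Mul(Mul(I, 4), Function('b')(2)) = Mul(Mul(-19, 4), Add(-8, Mul(Pow(2, Rational(1, 2)), Pow(2, Rational(1, 2))))) = Mul(-76, Add(-8, 2)) = Mul(-76, -6) = 456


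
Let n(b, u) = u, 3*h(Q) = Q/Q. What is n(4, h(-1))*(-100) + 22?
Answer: -34/3 ≈ -11.333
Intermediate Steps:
h(Q) = ⅓ (h(Q) = (Q/Q)/3 = (⅓)*1 = ⅓)
n(4, h(-1))*(-100) + 22 = (⅓)*(-100) + 22 = -100/3 + 22 = -34/3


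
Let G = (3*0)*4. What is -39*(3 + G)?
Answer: -117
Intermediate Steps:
G = 0 (G = 0*4 = 0)
-39*(3 + G) = -39*(3 + 0) = -39*3 = -117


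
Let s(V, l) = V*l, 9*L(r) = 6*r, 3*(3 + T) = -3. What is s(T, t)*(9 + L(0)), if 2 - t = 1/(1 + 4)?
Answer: -324/5 ≈ -64.800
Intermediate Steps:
T = -4 (T = -3 + (1/3)*(-3) = -3 - 1 = -4)
L(r) = 2*r/3 (L(r) = (6*r)/9 = 2*r/3)
t = 9/5 (t = 2 - 1/(1 + 4) = 2 - 1/5 = 9/5 ≈ 1.8000)
s(T, t)*(9 + L(0)) = (-4*9/5)*(9 + (2/3)*0) = -36*(9 + 0)/5 = -36/5*9 = -324/5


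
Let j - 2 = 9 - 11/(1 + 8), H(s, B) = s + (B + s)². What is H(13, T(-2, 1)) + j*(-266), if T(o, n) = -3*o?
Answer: -20042/9 ≈ -2226.9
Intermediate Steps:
j = 88/9 (j = 2 + (9 - 11/(1 + 8)) = 2 + (9 - 11/9) = 2 + 70/9 = 88/9 ≈ 9.7778)
H(13, T(-2, 1)) + j*(-266) = (13 + (-3*(-2) + 13)²) + (88/9)*(-266) = (13 + (6 + 13)²) - 23408/9 = (13 + 19²) - 23408/9 = (13 + 361) - 23408/9 = 374 - 23408/9 = -20042/9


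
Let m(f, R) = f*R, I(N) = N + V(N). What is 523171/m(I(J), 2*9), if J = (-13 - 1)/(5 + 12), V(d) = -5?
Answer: -808537/162 ≈ -4991.0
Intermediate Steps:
J = -14/17 ≈ -0.82353
I(N) = -5 + N (I(N) = N - 5 = -5 + N)
m(f, R) = R*f
523171/m(I(J), 2*9) = 523171/(((2*9)*(-5 - 14/17))) = 523171/((18*(-99/17))) = 523171/(-1782/17) = 523171*(-17/1782) = -808537/162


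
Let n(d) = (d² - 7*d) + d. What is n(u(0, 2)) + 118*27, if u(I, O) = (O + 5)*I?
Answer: 3186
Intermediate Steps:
u(I, O) = I*(5 + O) (u(I, O) = (5 + O)*I = I*(5 + O))
n(d) = d² - 6*d
n(u(0, 2)) + 118*27 = (0*(5 + 2))*(-6 + 0*(5 + 2)) + 118*27 = (0*7)*(-6 + 0*7) + 3186 = 0*(-6 + 0) + 3186 = 0*(-6) + 3186 = 0 + 3186 = 3186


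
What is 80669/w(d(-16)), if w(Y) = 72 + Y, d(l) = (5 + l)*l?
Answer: 80669/248 ≈ 325.28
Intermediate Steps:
d(l) = l*(5 + l)
80669/w(d(-16)) = 80669/(72 - 16*(5 - 16)) = 80669/(72 - 16*(-11)) = 80669/(72 + 176) = 80669/248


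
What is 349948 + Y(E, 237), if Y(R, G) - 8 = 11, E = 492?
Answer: 349967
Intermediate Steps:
Y(R, G) = 19 (Y(R, G) = 8 + 11 = 19)
349948 + Y(E, 237) = 349948 + 19 = 349967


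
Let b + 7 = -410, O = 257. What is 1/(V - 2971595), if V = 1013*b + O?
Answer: -1/3393759 ≈ -2.9466e-7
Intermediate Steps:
b = -417 (b = -7 - 410 = -417)
V = -422164 (V = 1013*(-417) + 257 = -422421 + 257 = -422164)
1/(V - 2971595) = 1/(-422164 - 2971595) = 1/(-3393759) = -1/3393759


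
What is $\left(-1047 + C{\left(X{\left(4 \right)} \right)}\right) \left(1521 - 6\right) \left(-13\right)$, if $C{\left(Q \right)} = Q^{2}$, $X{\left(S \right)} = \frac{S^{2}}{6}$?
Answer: $\frac{61441835}{3} \approx 2.0481 \cdot 10^{7}$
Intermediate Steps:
$X{\left(S \right)} = \frac{S^{2}}{6}$ ($X{\left(S \right)} = S^{2} \cdot \frac{1}{6} = \frac{S^{2}}{6}$)
$\left(-1047 + C{\left(X{\left(4 \right)} \right)}\right) \left(1521 - 6\right) \left(-13\right) = \left(-1047 + \left(\frac{4^{2}}{6}\right)^{2}\right) \left(1521 - 6\right) \left(-13\right) = \left(-1047 + \left(\frac{1}{6} \cdot 16\right)^{2}\right) 1515 \left(-13\right) = \left(-1047 + \left(\frac{8}{3}\right)^{2}\right) 1515 \left(-13\right) = \left(-1047 + \frac{64}{9}\right) 1515 \left(-13\right) = \left(- \frac{9359}{9}\right) 1515 \left(-13\right) = \left(- \frac{4726295}{3}\right) \left(-13\right) = \frac{61441835}{3}$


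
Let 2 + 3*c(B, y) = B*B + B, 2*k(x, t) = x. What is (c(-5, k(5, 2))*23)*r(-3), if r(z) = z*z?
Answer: 1242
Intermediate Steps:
k(x, t) = x/2
r(z) = z**2
c(B, y) = -2/3 + B/3 + B**2/3 (c(B, y) = -2/3 + (B*B + B)/3 = -2/3 + (B**2 + B)/3 = -2/3 + (B + B**2)/3 = -2/3 + (B/3 + B**2/3) = -2/3 + B/3 + B**2/3)
(c(-5, k(5, 2))*23)*r(-3) = ((-2/3 + (1/3)*(-5) + (1/3)*(-5)**2)*23)*(-3)**2 = ((-2/3 - 5/3 + (1/3)*25)*23)*9 = ((-2/3 - 5/3 + 25/3)*23)*9 = (6*23)*9 = 138*9 = 1242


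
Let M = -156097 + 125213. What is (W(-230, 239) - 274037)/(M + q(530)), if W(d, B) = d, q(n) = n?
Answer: 274267/30354 ≈ 9.0356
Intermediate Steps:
M = -30884
(W(-230, 239) - 274037)/(M + q(530)) = (-230 - 274037)/(-30884 + 530) = -274267/(-30354) = -274267*(-1/30354) = 274267/30354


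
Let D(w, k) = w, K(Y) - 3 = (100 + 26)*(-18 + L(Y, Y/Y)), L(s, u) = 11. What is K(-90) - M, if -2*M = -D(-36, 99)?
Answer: -861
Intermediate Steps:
K(Y) = -879 (K(Y) = 3 + (100 + 26)*(-18 + 11) = 3 + 126*(-7) = 3 - 882 = -879)
M = -18 (M = -(-1)*(-36)/2 = -1/2*36 = -18)
K(-90) - M = -879 - 1*(-18) = -879 + 18 = -861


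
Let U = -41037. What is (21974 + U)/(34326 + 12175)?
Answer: -19063/46501 ≈ -0.40995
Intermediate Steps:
(21974 + U)/(34326 + 12175) = (21974 - 41037)/(34326 + 12175) = -19063/46501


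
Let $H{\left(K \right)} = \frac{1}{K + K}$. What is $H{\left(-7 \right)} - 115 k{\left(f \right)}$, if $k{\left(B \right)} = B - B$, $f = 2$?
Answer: $- \frac{1}{14} \approx -0.071429$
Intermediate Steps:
$k{\left(B \right)} = 0$
$H{\left(K \right)} = \frac{1}{2 K}$
$H{\left(-7 \right)} - 115 k{\left(f \right)} = \frac{1}{2 \left(-7\right)} - 0 = \frac{1}{2} \left(- \frac{1}{7}\right) + 0 = - \frac{1}{14} + 0 = - \frac{1}{14}$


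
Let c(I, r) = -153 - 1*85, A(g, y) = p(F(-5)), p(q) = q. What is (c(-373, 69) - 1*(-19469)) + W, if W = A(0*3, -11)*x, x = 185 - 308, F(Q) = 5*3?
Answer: 17386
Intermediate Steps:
F(Q) = 15
A(g, y) = 15
x = -123
c(I, r) = -238 (c(I, r) = -153 - 85 = -238)
W = -1845 (W = 15*(-123) = -1845)
(c(-373, 69) - 1*(-19469)) + W = (-238 - 1*(-19469)) - 1845 = (-238 + 19469) - 1845 = 19231 - 1845 = 17386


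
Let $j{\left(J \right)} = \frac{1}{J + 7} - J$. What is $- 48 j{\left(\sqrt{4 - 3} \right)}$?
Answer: $42$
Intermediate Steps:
$j{\left(J \right)} = \frac{1}{7 + J} - J$
$- 48 j{\left(\sqrt{4 - 3} \right)} = - 48 \frac{1 - \left(\sqrt{4 - 3}\right)^{2} - 7 \sqrt{4 - 3}}{7 + \sqrt{4 - 3}} = - 48 \frac{1 - \left(\sqrt{1}\right)^{2} - 7 \sqrt{1}}{7 + \sqrt{1}} = - 48 \frac{1 - 1^{2} - 7}{7 + 1} = - 48 \frac{1 - 1 - 7}{8} = - 48 \cdot \frac{1}{8} \left(-7\right) = \left(-48\right) \left(- \frac{7}{8}\right) = 42$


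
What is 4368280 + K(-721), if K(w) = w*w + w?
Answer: 4887400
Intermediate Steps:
K(w) = w + w**2 (K(w) = w**2 + w = w + w**2)
4368280 + K(-721) = 4368280 - 721*(1 - 721) = 4368280 - 721*(-720) = 4368280 + 519120 = 4887400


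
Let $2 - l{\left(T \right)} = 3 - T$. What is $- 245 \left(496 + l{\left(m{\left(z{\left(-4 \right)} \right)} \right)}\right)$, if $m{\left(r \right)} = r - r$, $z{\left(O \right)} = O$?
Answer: $-121275$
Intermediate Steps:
$m{\left(r \right)} = 0$
$l{\left(T \right)} = -1 + T$ ($l{\left(T \right)} = 2 - \left(3 - T\right) = 2 + \left(-3 + T\right) = -1 + T$)
$- 245 \left(496 + l{\left(m{\left(z{\left(-4 \right)} \right)} \right)}\right) = - 245 \left(496 + \left(-1 + 0\right)\right) = - 245 \left(496 - 1\right) = \left(-245\right) 495 = -121275$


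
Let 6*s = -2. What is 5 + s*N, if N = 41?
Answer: -26/3 ≈ -8.6667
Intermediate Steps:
s = -⅓ (s = (⅙)*(-2) = -⅓ ≈ -0.33333)
5 + s*N = 5 - ⅓*41 = 5 - 41/3 = -26/3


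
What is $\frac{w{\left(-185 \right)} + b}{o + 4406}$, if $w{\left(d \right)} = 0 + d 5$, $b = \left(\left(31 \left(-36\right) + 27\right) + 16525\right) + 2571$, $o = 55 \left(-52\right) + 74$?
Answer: $\frac{949}{90} \approx 10.544$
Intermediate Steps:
$o = -2786$ ($o = -2860 + 74 = -2786$)
$b = 18007$ ($b = \left(\left(-1116 + 27\right) + 16525\right) + 2571 = \left(-1089 + 16525\right) + 2571 = 15436 + 2571 = 18007$)
$w{\left(d \right)} = 5 d$ ($w{\left(d \right)} = 0 + 5 d = 5 d$)
$\frac{w{\left(-185 \right)} + b}{o + 4406} = \frac{5 \left(-185\right) + 18007}{-2786 + 4406} = \frac{-925 + 18007}{1620} = 17082 \cdot \frac{1}{1620} = \frac{949}{90}$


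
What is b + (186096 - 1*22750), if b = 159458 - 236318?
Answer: 86486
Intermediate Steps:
b = -76860
b + (186096 - 1*22750) = -76860 + (186096 - 1*22750) = -76860 + (186096 - 22750) = -76860 + 163346 = 86486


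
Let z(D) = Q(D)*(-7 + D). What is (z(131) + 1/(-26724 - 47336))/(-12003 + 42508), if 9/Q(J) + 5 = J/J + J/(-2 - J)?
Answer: -3664192781/499283266300 ≈ -0.0073389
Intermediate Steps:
Q(J) = 9/(-4 + J/(-2 - J)) (Q(J) = 9/(-5 + (J/J + J/(-2 - J))) = 9/(-5 + (1 + J/(-2 - J))) = 9/(-4 + J/(-2 - J)))
z(D) = 9*(-7 + D)*(-2 - D)/(8 + 5*D) (z(D) = (9*(-2 - D)/(8 + 5*D))*(-7 + D) = 9*(-7 + D)*(-2 - D)/(8 + 5*D))
(z(131) + 1/(-26724 - 47336))/(-12003 + 42508) = (-9*(-7 + 131)*(2 + 131)/(8 + 5*131) + 1/(-26724 - 47336))/(-12003 + 42508) = (-9*124*133/(8 + 655) + 1/(-74060))/30505 = (-9*124*133/663 - 1/74060)*(1/30505) = (-9*1/663*124*133 - 1/74060)*(1/30505) = (-49476/221 - 1/74060)*(1/30505) = -3664192781/16367260*1/30505 = -3664192781/499283266300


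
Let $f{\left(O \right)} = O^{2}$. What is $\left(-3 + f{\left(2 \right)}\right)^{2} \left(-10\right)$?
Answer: $-10$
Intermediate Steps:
$\left(-3 + f{\left(2 \right)}\right)^{2} \left(-10\right) = \left(-3 + 2^{2}\right)^{2} \left(-10\right) = \left(-3 + 4\right)^{2} \left(-10\right) = 1^{2} \left(-10\right) = 1 \left(-10\right) = -10$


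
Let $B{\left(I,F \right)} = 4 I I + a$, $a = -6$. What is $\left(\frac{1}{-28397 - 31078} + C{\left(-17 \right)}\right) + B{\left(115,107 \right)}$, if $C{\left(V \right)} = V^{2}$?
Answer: $\frac{3163058924}{59475} \approx 53183.0$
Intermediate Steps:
$B{\left(I,F \right)} = -6 + 4 I^{2}$ ($B{\left(I,F \right)} = 4 I I - 6 = 4 I^{2} - 6 = -6 + 4 I^{2}$)
$\left(\frac{1}{-28397 - 31078} + C{\left(-17 \right)}\right) + B{\left(115,107 \right)} = \left(\frac{1}{-28397 - 31078} + \left(-17\right)^{2}\right) - \left(6 - 4 \cdot 115^{2}\right) = \left(\frac{1}{-59475} + 289\right) + \left(-6 + 4 \cdot 13225\right) = \left(- \frac{1}{59475} + 289\right) + \left(-6 + 52900\right) = \frac{17188274}{59475} + 52894 = \frac{3163058924}{59475}$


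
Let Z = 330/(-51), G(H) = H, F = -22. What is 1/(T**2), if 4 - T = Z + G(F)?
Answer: 289/304704 ≈ 0.00094846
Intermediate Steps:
Z = -110/17 (Z = 330*(-1/51) = -110/17 ≈ -6.4706)
T = 552/17 (T = 4 - (-110/17 - 22) = 4 - 1*(-484/17) = 4 + 484/17 = 552/17 ≈ 32.471)
1/(T**2) = 1/((552/17)**2) = 1/(304704/289) = 289/304704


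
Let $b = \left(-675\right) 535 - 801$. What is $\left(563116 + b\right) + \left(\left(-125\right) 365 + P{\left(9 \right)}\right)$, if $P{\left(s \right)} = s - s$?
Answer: $155565$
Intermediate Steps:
$P{\left(s \right)} = 0$
$b = -361926$ ($b = -361125 - 801 = -361926$)
$\left(563116 + b\right) + \left(\left(-125\right) 365 + P{\left(9 \right)}\right) = \left(563116 - 361926\right) + \left(\left(-125\right) 365 + 0\right) = 201190 + \left(-45625 + 0\right) = 201190 - 45625 = 155565$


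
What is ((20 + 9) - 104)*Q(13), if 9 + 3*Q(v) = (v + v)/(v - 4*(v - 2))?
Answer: 7625/31 ≈ 245.97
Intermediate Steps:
Q(v) = -3 + 2*v/(3*(8 - 3*v)) (Q(v) = -3 + ((v + v)/(v - 4*(v - 2)))/3 = -3 + ((2*v)/(v - 4*(-2 + v)))/3 = -3 + ((2*v)/(v + (8 - 4*v)))/3 = -3 + ((2*v)/(8 - 3*v))/3 = -3 + (2*v/(8 - 3*v))/3 = -3 + 2*v/(3*(8 - 3*v)))
((20 + 9) - 104)*Q(13) = ((20 + 9) - 104)*((72 - 29*13)/(3*(-8 + 3*13))) = (29 - 104)*((72 - 377)/(3*(-8 + 39))) = -25*(-305)/31 = -75*(-305/93) = 7625/31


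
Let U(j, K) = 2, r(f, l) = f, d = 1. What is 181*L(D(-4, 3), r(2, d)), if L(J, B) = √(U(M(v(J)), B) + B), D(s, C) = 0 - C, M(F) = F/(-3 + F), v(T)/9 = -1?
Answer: 362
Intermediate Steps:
v(T) = -9 (v(T) = 9*(-1) = -9)
D(s, C) = -C
L(J, B) = √(2 + B)
181*L(D(-4, 3), r(2, d)) = 181*√(2 + 2) = 181*√4 = 181*2 = 362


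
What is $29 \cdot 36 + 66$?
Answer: $1110$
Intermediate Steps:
$29 \cdot 36 + 66 = 1044 + 66 = 1110$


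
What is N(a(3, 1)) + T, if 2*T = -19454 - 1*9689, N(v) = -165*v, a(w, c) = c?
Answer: -29473/2 ≈ -14737.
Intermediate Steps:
T = -29143/2 (T = (-19454 - 1*9689)/2 = (-19454 - 9689)/2 = (1/2)*(-29143) = -29143/2 ≈ -14572.)
N(a(3, 1)) + T = -165*1 - 29143/2 = -165 - 29143/2 = -29473/2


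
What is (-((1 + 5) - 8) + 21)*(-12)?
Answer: -276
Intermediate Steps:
(-((1 + 5) - 8) + 21)*(-12) = (-(6 - 8) + 21)*(-12) = (-1*(-2) + 21)*(-12) = (2 + 21)*(-12) = 23*(-12) = -276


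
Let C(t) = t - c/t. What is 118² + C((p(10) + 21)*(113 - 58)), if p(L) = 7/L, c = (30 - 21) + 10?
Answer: 72170869/4774 ≈ 15117.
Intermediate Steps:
c = 19 (c = 9 + 10 = 19)
C(t) = t - 19/t
118² + C((p(10) + 21)*(113 - 58)) = 118² + ((7/10 + 21)*(113 - 58) - 19*1/((113 - 58)*(7/10 + 21))) = 13924 + ((7*(⅒) + 21)*55 - 19*1/(55*(7*(⅒) + 21))) = 13924 + ((7/10 + 21)*55 - 19*1/(55*(7/10 + 21))) = 13924 + ((217/10)*55 - 19/((217/10)*55)) = 13924 + (2387/2 - 19/2387/2) = 13924 + (2387/2 - 19*2/2387) = 13924 + (2387/2 - 38/2387) = 13924 + 5697693/4774 = 72170869/4774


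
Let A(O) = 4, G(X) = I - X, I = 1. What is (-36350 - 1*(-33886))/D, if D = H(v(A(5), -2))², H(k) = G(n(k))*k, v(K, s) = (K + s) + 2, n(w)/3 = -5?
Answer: -77/128 ≈ -0.60156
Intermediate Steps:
n(w) = -15 (n(w) = 3*(-5) = -15)
G(X) = 1 - X
v(K, s) = 2 + K + s
H(k) = 16*k (H(k) = (1 - 1*(-15))*k = (1 + 15)*k = 16*k)
D = 4096 (D = (16*(2 + 4 - 2))² = (16*4)² = 64² = 4096)
(-36350 - 1*(-33886))/D = (-36350 - 1*(-33886))/4096 = (-36350 + 33886)*(1/4096) = -2464*1/4096 = -77/128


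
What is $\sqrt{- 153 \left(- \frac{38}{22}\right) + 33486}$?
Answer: $\frac{\sqrt{4083783}}{11} \approx 183.71$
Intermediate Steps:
$\sqrt{- 153 \left(- \frac{38}{22}\right) + 33486} = \sqrt{- 153 \left(\left(-38\right) \frac{1}{22}\right) + 33486} = \sqrt{\left(-153\right) \left(- \frac{19}{11}\right) + 33486} = \sqrt{\frac{2907}{11} + 33486} = \sqrt{\frac{371253}{11}} = \frac{\sqrt{4083783}}{11}$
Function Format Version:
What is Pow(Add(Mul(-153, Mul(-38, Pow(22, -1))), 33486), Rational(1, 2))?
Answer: Mul(Rational(1, 11), Pow(4083783, Rational(1, 2))) ≈ 183.71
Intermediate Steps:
Pow(Add(Mul(-153, Mul(-38, Pow(22, -1))), 33486), Rational(1, 2)) = Pow(Add(Mul(-153, Mul(-38, Rational(1, 22))), 33486), Rational(1, 2)) = Pow(Add(Mul(-153, Rational(-19, 11)), 33486), Rational(1, 2)) = Pow(Add(Rational(2907, 11), 33486), Rational(1, 2)) = Pow(Rational(371253, 11), Rational(1, 2)) = Mul(Rational(1, 11), Pow(4083783, Rational(1, 2)))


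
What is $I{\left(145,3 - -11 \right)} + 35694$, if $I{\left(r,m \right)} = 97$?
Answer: $35791$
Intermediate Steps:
$I{\left(145,3 - -11 \right)} + 35694 = 97 + 35694 = 35791$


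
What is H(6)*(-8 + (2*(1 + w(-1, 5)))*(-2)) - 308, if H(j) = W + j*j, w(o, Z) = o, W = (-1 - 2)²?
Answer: -668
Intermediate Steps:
W = 9 (W = (-3)² = 9)
H(j) = 9 + j² (H(j) = 9 + j*j = 9 + j²)
H(6)*(-8 + (2*(1 + w(-1, 5)))*(-2)) - 308 = (9 + 6²)*(-8 + (2*(1 - 1))*(-2)) - 308 = (9 + 36)*(-8 + (2*0)*(-2)) - 308 = 45*(-8 + 0*(-2)) - 308 = 45*(-8 + 0) - 308 = 45*(-8) - 308 = -360 - 308 = -668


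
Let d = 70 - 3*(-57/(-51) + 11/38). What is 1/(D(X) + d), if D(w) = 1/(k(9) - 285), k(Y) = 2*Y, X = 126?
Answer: 172482/11344985 ≈ 0.015203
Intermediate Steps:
d = 42493/646 (d = 70 - 3*(-57*(-1/51) + 11*(1/38)) = 70 - 3*(19/17 + 11/38) = 70 - 3*909/646 = 70 - 2727/646 = 42493/646 ≈ 65.779)
D(w) = -1/267 (D(w) = 1/(2*9 - 285) = 1/(18 - 285) = 1/(-267) = -1/267)
1/(D(X) + d) = 1/(-1/267 + 42493/646) = 1/(11344985/172482) = 172482/11344985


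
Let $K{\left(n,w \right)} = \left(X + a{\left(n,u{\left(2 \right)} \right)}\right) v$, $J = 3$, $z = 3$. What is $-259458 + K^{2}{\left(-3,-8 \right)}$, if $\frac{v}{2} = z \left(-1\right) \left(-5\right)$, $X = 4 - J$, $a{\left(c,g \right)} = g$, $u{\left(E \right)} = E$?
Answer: $-251358$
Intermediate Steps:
$X = 1$ ($X = 4 - 3 = 1$)
$v = 30$ ($v = 2 \cdot 3 \left(-1\right) \left(-5\right) = 2 \left(\left(-3\right) \left(-5\right)\right) = 2 \cdot 15 = 30$)
$K{\left(n,w \right)} = 90$ ($K{\left(n,w \right)} = \left(1 + 2\right) 30 = 3 \cdot 30 = 90$)
$-259458 + K^{2}{\left(-3,-8 \right)} = -259458 + 90^{2} = -259458 + 8100 = -251358$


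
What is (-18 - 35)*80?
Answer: -4240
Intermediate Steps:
(-18 - 35)*80 = -53*80 = -4240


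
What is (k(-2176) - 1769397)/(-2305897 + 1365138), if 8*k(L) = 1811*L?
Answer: 2261989/940759 ≈ 2.4044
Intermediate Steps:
k(L) = 1811*L/8 (k(L) = (1811*L)/8 = 1811*L/8)
(k(-2176) - 1769397)/(-2305897 + 1365138) = ((1811/8)*(-2176) - 1769397)/(-2305897 + 1365138) = (-492592 - 1769397)/(-940759) = -2261989*(-1/940759) = 2261989/940759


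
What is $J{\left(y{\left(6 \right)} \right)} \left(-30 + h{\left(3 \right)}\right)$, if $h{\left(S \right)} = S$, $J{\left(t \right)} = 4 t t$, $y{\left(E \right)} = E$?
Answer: $-3888$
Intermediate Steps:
$J{\left(t \right)} = 4 t^{2}$
$J{\left(y{\left(6 \right)} \right)} \left(-30 + h{\left(3 \right)}\right) = 4 \cdot 6^{2} \left(-30 + 3\right) = 4 \cdot 36 \left(-27\right) = 144 \left(-27\right) = -3888$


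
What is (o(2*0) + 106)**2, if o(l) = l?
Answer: 11236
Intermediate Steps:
(o(2*0) + 106)**2 = (2*0 + 106)**2 = (0 + 106)**2 = 106**2 = 11236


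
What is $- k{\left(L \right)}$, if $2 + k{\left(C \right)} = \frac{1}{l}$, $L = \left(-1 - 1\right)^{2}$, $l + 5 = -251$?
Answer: $\frac{513}{256} \approx 2.0039$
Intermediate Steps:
$l = -256$ ($l = -5 - 251 = -256$)
$L = 4$ ($L = \left(-2\right)^{2} = 4$)
$k{\left(C \right)} = - \frac{513}{256}$ ($k{\left(C \right)} = -2 + \frac{1}{-256} = -2 - \frac{1}{256} = - \frac{513}{256}$)
$- k{\left(L \right)} = \left(-1\right) \left(- \frac{513}{256}\right) = \frac{513}{256}$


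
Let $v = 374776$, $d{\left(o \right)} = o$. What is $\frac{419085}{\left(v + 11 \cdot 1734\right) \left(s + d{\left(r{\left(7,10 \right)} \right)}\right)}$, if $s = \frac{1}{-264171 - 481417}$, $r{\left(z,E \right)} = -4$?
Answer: $- \frac{31246474698}{117459972905} \approx -0.26602$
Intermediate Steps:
$s = - \frac{1}{745588}$ ($s = \frac{1}{-745588} = - \frac{1}{745588} \approx -1.3412 \cdot 10^{-6}$)
$\frac{419085}{\left(v + 11 \cdot 1734\right) \left(s + d{\left(r{\left(7,10 \right)} \right)}\right)} = \frac{419085}{\left(374776 + 11 \cdot 1734\right) \left(- \frac{1}{745588} - 4\right)} = \frac{419085}{\left(374776 + 19074\right) \left(- \frac{2982353}{745588}\right)} = \frac{419085}{393850 \left(- \frac{2982353}{745588}\right)} = \frac{419085}{- \frac{587299864525}{372794}} = 419085 \left(- \frac{372794}{587299864525}\right) = - \frac{31246474698}{117459972905}$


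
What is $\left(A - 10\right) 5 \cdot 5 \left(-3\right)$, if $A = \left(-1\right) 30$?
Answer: $3000$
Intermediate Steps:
$A = -30$
$\left(A - 10\right) 5 \cdot 5 \left(-3\right) = \left(-30 - 10\right) 5 \cdot 5 \left(-3\right) = - 40 \cdot 25 \left(-3\right) = \left(-40\right) \left(-75\right) = 3000$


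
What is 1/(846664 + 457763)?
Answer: 1/1304427 ≈ 7.6662e-7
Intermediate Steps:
1/(846664 + 457763) = 1/1304427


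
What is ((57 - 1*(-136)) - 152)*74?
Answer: 3034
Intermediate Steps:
((57 - 1*(-136)) - 152)*74 = ((57 + 136) - 152)*74 = (193 - 152)*74 = 41*74 = 3034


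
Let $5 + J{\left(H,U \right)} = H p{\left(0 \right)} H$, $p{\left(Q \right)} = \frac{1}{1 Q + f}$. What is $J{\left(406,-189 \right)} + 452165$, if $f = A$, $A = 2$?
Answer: $534578$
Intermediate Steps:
$f = 2$
$p{\left(Q \right)} = \frac{1}{2 + Q}$ ($p{\left(Q \right)} = \frac{1}{1 Q + 2} = \frac{1}{Q + 2} = \frac{1}{2 + Q}$)
$J{\left(H,U \right)} = -5 + \frac{H^{2}}{2}$ ($J{\left(H,U \right)} = -5 + \frac{H}{2 + 0} H = -5 + \frac{H}{2} H = -5 + \frac{H^{2}}{2}$)
$J{\left(406,-189 \right)} + 452165 = \left(-5 + \frac{406^{2}}{2}\right) + 452165 = \left(-5 + \frac{1}{2} \cdot 164836\right) + 452165 = \left(-5 + 82418\right) + 452165 = 82413 + 452165 = 534578$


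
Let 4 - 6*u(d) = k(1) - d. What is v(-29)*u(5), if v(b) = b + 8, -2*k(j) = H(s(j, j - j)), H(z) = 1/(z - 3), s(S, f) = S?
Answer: -245/8 ≈ -30.625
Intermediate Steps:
H(z) = 1/(-3 + z)
k(j) = -1/(2*(-3 + j))
v(b) = 8 + b
u(d) = 5/8 + d/6 (u(d) = ⅔ - (-1/(-6 + 2*1) - d)/6 = ⅔ - (-1/(-6 + 2) - d)/6 = ⅔ - (-1/(-4) - d)/6 = ⅔ - (-1*(-¼) - d)/6 = ⅔ - (¼ - d)/6 = ⅔ + (-1/24 + d/6) = 5/8 + d/6)
v(-29)*u(5) = (8 - 29)*(5/8 + (⅙)*5) = -21*(5/8 + ⅚) = -21*35/24 = -245/8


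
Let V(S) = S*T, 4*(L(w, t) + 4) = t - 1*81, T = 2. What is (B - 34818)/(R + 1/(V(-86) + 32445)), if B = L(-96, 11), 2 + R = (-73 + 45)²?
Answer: -2248750367/50474974 ≈ -44.552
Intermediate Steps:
L(w, t) = -97/4 + t/4 (L(w, t) = -4 + (t - 1*81)/4 = -4 + (t - 81)/4 = -4 + (-81 + t)/4 = -4 + (-81/4 + t/4) = -97/4 + t/4)
R = 782 (R = -2 + (-73 + 45)² = -2 + (-28)² = -2 + 784 = 782)
V(S) = 2*S (V(S) = S*2 = 2*S)
B = -43/2 (B = -97/4 + (¼)*11 = -97/4 + 11/4 = -43/2 ≈ -21.500)
(B - 34818)/(R + 1/(V(-86) + 32445)) = (-43/2 - 34818)/(782 + 1/(2*(-86) + 32445)) = -69679/(2*(782 + 1/(-172 + 32445))) = -69679/(2*(782 + 1/32273)) = -69679/(2*25237487/32273) = -69679/2*32273/25237487 = -2248750367/50474974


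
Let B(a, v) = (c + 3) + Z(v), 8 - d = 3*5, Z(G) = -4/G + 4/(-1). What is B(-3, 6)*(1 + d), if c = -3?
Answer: 28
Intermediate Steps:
Z(G) = -4 - 4/G (Z(G) = -4/G + 4*(-1) = -4/G - 4 = -4 - 4/G)
d = -7 (d = 8 - 3*5 = 8 - 1*15 = 8 - 15 = -7)
B(a, v) = -4 - 4/v (B(a, v) = (-3 + 3) + (-4 - 4/v) = 0 + (-4 - 4/v) = -4 - 4/v)
B(-3, 6)*(1 + d) = (-4 - 4/6)*(1 - 7) = (-4 - 4*⅙)*(-6) = (-4 - ⅔)*(-6) = -14/3*(-6) = 28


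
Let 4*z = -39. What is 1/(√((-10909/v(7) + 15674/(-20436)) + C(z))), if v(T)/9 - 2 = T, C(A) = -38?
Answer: -9*I*√162981599326/47851321 ≈ -0.075931*I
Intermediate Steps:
z = -39/4 (z = (¼)*(-39) = -39/4 ≈ -9.7500)
v(T) = 18 + 9*T
1/(√((-10909/v(7) + 15674/(-20436)) + C(z))) = 1/(√((-10909/(18 + 9*7) + 15674/(-20436)) - 38)) = 1/(√((-10909/(18 + 63) + 15674*(-1/20436)) - 38)) = 1/(√((-10909/81 - 7837/10218) - 38)) = 1/(√(-37367653/275886 - 38)) = 1/(√(-47851321/275886)) = 1/(I*√162981599326/30654) = -9*I*√162981599326/47851321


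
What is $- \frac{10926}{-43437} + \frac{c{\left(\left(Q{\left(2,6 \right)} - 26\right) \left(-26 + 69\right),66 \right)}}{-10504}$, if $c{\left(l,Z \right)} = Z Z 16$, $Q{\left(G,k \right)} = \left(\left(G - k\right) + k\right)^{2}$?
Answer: $- \frac{121359102}{19010927} \approx -6.3837$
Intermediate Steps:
$Q{\left(G,k \right)} = G^{2}$
$c{\left(l,Z \right)} = 16 Z^{2}$ ($c{\left(l,Z \right)} = Z^{2} \cdot 16 = 16 Z^{2}$)
$- \frac{10926}{-43437} + \frac{c{\left(\left(Q{\left(2,6 \right)} - 26\right) \left(-26 + 69\right),66 \right)}}{-10504} = - \frac{10926}{-43437} + \frac{16 \cdot 66^{2}}{-10504} = \left(-10926\right) \left(- \frac{1}{43437}\right) + 16 \cdot 4356 \left(- \frac{1}{10504}\right) = \frac{3642}{14479} + 69696 \left(- \frac{1}{10504}\right) = \frac{3642}{14479} - \frac{8712}{1313} = - \frac{121359102}{19010927}$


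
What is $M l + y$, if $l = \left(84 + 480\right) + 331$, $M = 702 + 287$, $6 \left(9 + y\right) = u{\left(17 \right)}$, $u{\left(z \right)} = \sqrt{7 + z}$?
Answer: $885146 + \frac{\sqrt{6}}{3} \approx 8.8515 \cdot 10^{5}$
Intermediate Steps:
$y = -9 + \frac{\sqrt{6}}{3}$ ($y = -9 + \frac{\sqrt{7 + 17}}{6} = -9 + \frac{\sqrt{24}}{6} = -9 + \frac{2 \sqrt{6}}{6} = -9 + \frac{\sqrt{6}}{3} \approx -8.1835$)
$M = 989$
$l = 895$ ($l = 564 + 331 = 895$)
$M l + y = 989 \cdot 895 - \left(9 - \frac{\sqrt{6}}{3}\right) = 885155 - \left(9 - \frac{\sqrt{6}}{3}\right) = 885146 + \frac{\sqrt{6}}{3}$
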